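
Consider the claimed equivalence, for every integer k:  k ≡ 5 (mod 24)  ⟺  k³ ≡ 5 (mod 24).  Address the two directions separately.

Both directions hold; the statement is true.

(→) Suppose k ≡ 5 (mod 24). Write k = 24j + 5. Then (24j + 5)³ = 13824j³ + 8640j² + 1800j + 125 = 24(576j³ + 360j² + 75j + 5) + 5, so k³ ≡ 5 (mod 24).

(←) Conversely, suppose k³ ≡ 5 (mod 24). The only residue r in {0, …, 23} with r³ ≡ 5 (mod 24) is r = 5, so k ≡ 5 (mod 24).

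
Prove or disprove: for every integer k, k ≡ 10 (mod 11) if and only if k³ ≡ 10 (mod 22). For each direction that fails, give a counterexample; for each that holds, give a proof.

Only the reverse direction holds.

(⟹) This fails: take k = 21. Then 21 ≡ 10 (mod 11), but 21³ = 9261 ≡ 21 (mod 22), not 10.

(⟸) Conversely, the residues r modulo 22 with r³ ≡ 10 (mod 22) are exactly {10}, and each is ≡ 10 (mod 11).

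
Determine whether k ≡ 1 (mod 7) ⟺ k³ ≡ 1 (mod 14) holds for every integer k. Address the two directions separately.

(⇒) fails and (⇐) fails.

Forward direction. This fails: take k = 8. Then 8 ≡ 1 (mod 7), but 8³ = 512 ≡ 8 (mod 14), not 1.

Converse. This fails: take k = 9. Then 9³ = 729 ≡ 1 (mod 14), yet 9 ≡ 2 (mod 7), not 1.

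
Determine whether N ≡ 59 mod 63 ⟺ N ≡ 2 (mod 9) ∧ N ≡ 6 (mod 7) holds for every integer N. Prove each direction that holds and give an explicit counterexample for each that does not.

Neither direction holds.

(→) This fails: N = 59 gives 59 ≡ 59 (mod 63) but 59 ≡ 5 (mod 9), so the conjunction on the right does not hold.

(←) This fails: N = 20 satisfies both congruences on the right (20 ≡ 2 mod 9 and 20 ≡ 6 mod 7) yet 20 ≡ 20 (mod 63), not 59.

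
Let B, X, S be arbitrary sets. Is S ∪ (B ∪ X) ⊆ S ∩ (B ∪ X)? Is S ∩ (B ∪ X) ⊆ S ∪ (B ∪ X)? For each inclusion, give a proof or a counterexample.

The sets are not equal: only the reverse inclusion holds.

Forward inclusion. This inclusion fails. Take B = {1}, X = ∅, S = ∅; then 1 ∈ S ∪ (B ∪ X) but 1 ∉ S ∩ (B ∪ X).

Reverse inclusion. Let x ∈ S ∩ (B ∪ X). Then either x ∈ B ∩ S and x ∉ X; or x ∈ X ∩ S and x ∉ B; or x ∈ B ∩ X ∩ S. In each case x ∈ S ∪ (B ∪ X), so S ∩ (B ∪ X) ⊆ S ∪ (B ∪ X).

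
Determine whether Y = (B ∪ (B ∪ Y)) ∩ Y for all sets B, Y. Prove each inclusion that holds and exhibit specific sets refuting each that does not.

(⟹) Let x ∈ Y. Then either x ∈ Y and x ∉ B; or x ∈ B ∩ Y. In each case x ∈ (B ∪ (B ∪ Y)) ∩ Y, so Y ⊆ (B ∪ (B ∪ Y)) ∩ Y.

(⟸) Let x ∈ (B ∪ (B ∪ Y)) ∩ Y. Then either x ∈ Y and x ∉ B; or x ∈ B ∩ Y. In each case x ∈ Y, so (B ∪ (B ∪ Y)) ∩ Y ⊆ Y.

Both inclusions hold.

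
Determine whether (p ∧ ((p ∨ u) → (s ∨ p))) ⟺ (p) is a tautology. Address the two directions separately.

(⟸) Assume the antecedent. If u is true, the antecedent forces (u = T, s = F, p = T) or (u = T, s = T, p = T), and p ∧ ((p ∨ u) → (s ∨ p)) holds there. If u is false, the antecedent forces (u = F, s = F, p = T) or (u = F, s = T, p = T), and p ∧ ((p ∨ u) → (s ∨ p)) holds there. Either way p ∧ ((p ∨ u) → (s ∨ p)) holds.

(⟹) Assume the antecedent. If u is true, the antecedent forces (u = T, s = F, p = T) or (u = T, s = T, p = T), and p holds there. If u is false, the antecedent forces (u = F, s = F, p = T) or (u = F, s = T, p = T), and p holds there. Either way p holds.

Both directions hold.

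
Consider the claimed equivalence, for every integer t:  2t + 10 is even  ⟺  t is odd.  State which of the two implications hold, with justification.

Forward direction. This fails: take t = 4. Then 2t + 10 = 18, which is even, yet t = 4 is even, not odd.

Converse. Suppose t is odd. Since 2 is even, 2t is even for every t, so 2t + 10 has the same parity as 10, which is even. Hence 2t + 10 is even.

Not equivalent: only (⇐) holds.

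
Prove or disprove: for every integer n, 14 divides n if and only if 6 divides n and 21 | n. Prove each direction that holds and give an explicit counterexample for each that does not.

[⇒] This fails: take n = 14. Certainly 14 ∣ 14, but 6 ∤ 14.

[⇐] Suppose 6 ∣ n and 21 ∣ n. Any common multiple of 6 and 21 is a multiple of their lcm; here lcm(6, 21) = 6·21/gcd(6, 21) = 126/3 = 42, so 42 ∣ n. Since 14 ∣ 42, it follows that 14 ∣ n.

Only the reverse direction holds.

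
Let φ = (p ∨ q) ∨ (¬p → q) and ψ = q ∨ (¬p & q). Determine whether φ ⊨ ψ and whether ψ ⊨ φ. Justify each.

The forward direction fails; the converse holds.

Forward direction. This fails. Under q = F, p = T, the left side is true but the right side is false.

Converse. Assume the antecedent. If q is true, (p ∨ q) ∨ (¬p → q) reduces to true regardless of the other variables. If q is false, the antecedent cannot hold. Either way (p ∨ q) ∨ (¬p → q) holds.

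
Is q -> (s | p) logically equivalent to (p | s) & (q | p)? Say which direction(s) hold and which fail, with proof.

(⇒) fails; (⇐) holds.

(⇒) This fails. Under s = F, p = F, q = F, the left side is true but the right side is false.

(⇐) Assume the antecedent. If s is true, q -> (s | p) reduces to true regardless of the other variables. If s is false, the antecedent forces (s = F, p = T, q = F) or (s = F, p = T, q = T), and q -> (s | p) holds there. Either way q -> (s | p) holds.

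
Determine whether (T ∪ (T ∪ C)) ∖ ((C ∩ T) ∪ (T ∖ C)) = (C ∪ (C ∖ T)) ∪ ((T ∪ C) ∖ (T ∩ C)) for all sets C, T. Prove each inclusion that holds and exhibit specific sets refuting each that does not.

(⟹) Let x ∈ (T ∪ (T ∪ C)) ∖ ((C ∩ T) ∪ (T ∖ C)). Then x ∈ C and x ∉ T, from which x ∈ (C ∪ (C ∖ T)) ∪ ((T ∪ C) ∖ (T ∩ C)).

(⟸) This inclusion fails. Take C = ∅, T = {1}; then 1 ∈ (C ∪ (C ∖ T)) ∪ ((T ∪ C) ∖ (T ∩ C)) but 1 ∉ (T ∪ (T ∪ C)) ∖ ((C ∩ T) ∪ (T ∖ C)).

(⊆) holds; (⊇) fails.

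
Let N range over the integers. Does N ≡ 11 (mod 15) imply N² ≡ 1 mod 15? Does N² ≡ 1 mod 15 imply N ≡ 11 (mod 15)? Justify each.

[⇐] This fails: take N = 1. Then 1² = 1 ≡ 1 (mod 15), yet 1 ≡ 1 (mod 15), not 11.

[⇒] Suppose N ≡ 11 (mod 15). Write N = 15j + 11. Then (15j + 11)² = 225j² + 330j + 121 = 15(15j² + 22j + 8) + 1, so N² ≡ 1 (mod 15).

(⇒) holds; (⇐) fails.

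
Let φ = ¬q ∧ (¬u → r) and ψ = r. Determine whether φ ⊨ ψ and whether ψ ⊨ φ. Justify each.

(⇒) fails and (⇐) fails.

(⟹) This fails. Under r = F, u = T, q = F, the left side is true but the right side is false.

(⟸) This fails. Under r = T, u = F, q = T, the left side is false but the right side is true.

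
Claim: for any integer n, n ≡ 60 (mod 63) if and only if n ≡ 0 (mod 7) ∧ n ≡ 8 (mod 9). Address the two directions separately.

Neither implication holds.

(→) This fails: n = 60 gives 60 ≡ 60 (mod 63) but 60 ≡ 4 (mod 7), so the conjunction on the right does not hold.

(←) This fails: n = 35 satisfies both congruences on the right (35 ≡ 0 mod 7 and 35 ≡ 8 mod 9) yet 35 ≡ 35 (mod 63), not 60.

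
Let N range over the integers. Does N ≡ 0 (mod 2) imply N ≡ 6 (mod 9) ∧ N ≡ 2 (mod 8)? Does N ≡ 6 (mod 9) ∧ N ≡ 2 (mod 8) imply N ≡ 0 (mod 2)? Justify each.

(⟹) This fails: N = 0 gives 0 ≡ 0 (mod 2) but 0 ≡ 0 (mod 9), so the conjunction on the right does not hold.

(⟸) Conversely, if N ≡ 6 (mod 9) and N ≡ 2 (mod 8), then by the Chinese remainder theorem N ≡ 42 (mod 72). Since 42 ≡ 0 (mod 2) and 2 ∣ 72, we get N ≡ 0 (mod 2).

Only the converse holds.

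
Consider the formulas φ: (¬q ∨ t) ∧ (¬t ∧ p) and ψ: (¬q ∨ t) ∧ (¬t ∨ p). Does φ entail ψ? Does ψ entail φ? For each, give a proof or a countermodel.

[⇒] Assume the antecedent. If p is true, the antecedent forces (p = T, q = F, t = F), and (¬q ∨ t) ∧ (¬t ∨ p) holds there. If p is false, the antecedent cannot hold. Either way (¬q ∨ t) ∧ (¬t ∨ p) holds.

[⇐] This fails. Under p = F, q = F, t = F, the left side is false but the right side is true.

Only the forward implication holds.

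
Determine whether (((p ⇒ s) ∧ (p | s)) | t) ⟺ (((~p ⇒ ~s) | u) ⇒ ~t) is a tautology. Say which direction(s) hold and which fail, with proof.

Both directions fail.

(⟹) This fails. Under t = T, p = F, s = F, u = F, the left side is true but the right side is false.

(⟸) This fails. Under t = F, p = F, s = F, u = F, the left side is false but the right side is true.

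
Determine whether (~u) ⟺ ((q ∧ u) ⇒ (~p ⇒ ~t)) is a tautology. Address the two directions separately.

Converse. This fails. Under p = F, u = T, q = F, t = F, the left side is false but the right side is true.

Forward direction. Assume the antecedent. If u is true, the antecedent cannot hold. If u is false, (q ∧ u) ⇒ (~p ⇒ ~t) reduces to true regardless of the other variables. Either way (q ∧ u) ⇒ (~p ⇒ ~t) holds.

Not equivalent: only (⇒) holds.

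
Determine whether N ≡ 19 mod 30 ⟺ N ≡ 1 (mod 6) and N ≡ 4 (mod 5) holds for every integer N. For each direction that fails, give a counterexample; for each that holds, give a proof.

[⇒] Suppose N ≡ 19 (mod 30); write N = 30j + 19. Since 6 ∣ 30, reducing mod 6 gives N ≡ 19 ≡ 1 (mod 6); since 5 ∣ 30, reducing mod 5 gives N ≡ 19 ≡ 4 (mod 5).

[⇐] Conversely, if N ≡ 1 (mod 6) and N ≡ 4 (mod 5), then by the Chinese remainder theorem N ≡ 19 (mod 30). This is exactly N ≡ 19 (mod 30).

Both directions hold.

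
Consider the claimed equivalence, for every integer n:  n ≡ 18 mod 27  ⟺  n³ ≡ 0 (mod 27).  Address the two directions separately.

Only the forward direction holds.

(⇐) This fails: take n = 0. Then 0³ = 0 ≡ 0 (mod 27), yet 0 ≡ 0 (mod 27), not 18.

(⇒) Suppose n ≡ 18 mod 27. Write n = 27j + 18. Then (27j + 18)³ = 19683j³ + 39366j² + 26244j + 5832 = 27(729j³ + 1458j² + 972j + 216) + 0, so n³ ≡ 0 (mod 27).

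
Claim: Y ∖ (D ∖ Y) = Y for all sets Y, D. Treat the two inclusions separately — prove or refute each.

Both inclusions hold.

(⊆) Let x ∈ Y ∖ (D ∖ Y). Then either x ∈ Y and x ∉ D; or x ∈ Y ∩ D. In each case x ∈ Y, so Y ∖ (D ∖ Y) ⊆ Y.

(⊇) Let x ∈ Y. Then either x ∈ Y and x ∉ D; or x ∈ Y ∩ D. In each case x ∈ Y ∖ (D ∖ Y), so Y ⊆ Y ∖ (D ∖ Y).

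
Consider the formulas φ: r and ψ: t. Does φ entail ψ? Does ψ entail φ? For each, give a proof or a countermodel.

Neither implication holds.

[⇒] This fails. Under t = F, r = T, the left side is true but the right side is false.

[⇐] This fails. Under t = T, r = F, the left side is false but the right side is true.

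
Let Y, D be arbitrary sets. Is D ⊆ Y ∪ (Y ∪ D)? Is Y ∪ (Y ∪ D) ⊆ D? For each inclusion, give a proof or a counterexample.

(⊆) holds; (⊇) fails.

(⊆) Let x ∈ D. Then either x ∈ D and x ∉ Y; or x ∈ Y ∩ D. In each case x ∈ Y ∪ (Y ∪ D), so D ⊆ Y ∪ (Y ∪ D).

(⊇) This inclusion fails. Take Y = {1}, D = ∅; then 1 ∈ Y ∪ (Y ∪ D) but 1 ∉ D.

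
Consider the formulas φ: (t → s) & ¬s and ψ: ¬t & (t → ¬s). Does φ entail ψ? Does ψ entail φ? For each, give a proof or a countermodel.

(→) Assume the antecedent. If s is true, the antecedent cannot hold. If s is false, the antecedent forces (s = F, t = F), and ¬t & (t → ¬s) holds there. Either way ¬t & (t → ¬s) holds.

(←) This fails. Under s = T, t = F, the left side is false but the right side is true.

The forward direction holds; the converse fails.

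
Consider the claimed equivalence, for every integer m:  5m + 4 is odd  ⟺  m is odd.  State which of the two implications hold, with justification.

The biconditional holds.

(⇐) Suppose m is odd; write m = 2j + 1. Then 5m + 4 = 5·(2j + 1) + 4 = 2·5j + 9, which is odd.

(⇒) Suppose 5m + 4 is odd. Since 5 is odd, 5m and m have the same parity, so 5m + 4 ≡ m + 4 (mod 2). As 4 is even, 5m + 4 is odd exactly when m is odd. Thus m is odd.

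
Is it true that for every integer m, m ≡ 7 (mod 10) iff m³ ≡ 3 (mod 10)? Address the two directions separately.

The biconditional holds.

(→) Suppose m ≡ 7 (mod 10). Write m = 10j + 7. Then (10j + 7)³ = 1000j³ + 2100j² + 1470j + 343 = 10(100j³ + 210j² + 147j + 34) + 3, so m³ ≡ 3 (mod 10).

(←) Conversely, suppose m³ ≡ 3 (mod 10). The only residue r in {0, …, 9} with r³ ≡ 3 (mod 10) is r = 7, so m ≡ 7 (mod 10).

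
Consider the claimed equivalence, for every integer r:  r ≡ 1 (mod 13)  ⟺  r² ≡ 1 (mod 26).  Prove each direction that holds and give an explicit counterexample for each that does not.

Forward direction. This fails: take r = 14. Then 14 ≡ 1 (mod 13), but 14² = 196 ≡ 14 (mod 26), not 1.

Converse. This fails: take r = 25. Then 25² = 625 ≡ 1 (mod 26), yet 25 ≡ 12 (mod 13), not 1.

(⇒) fails and (⇐) fails.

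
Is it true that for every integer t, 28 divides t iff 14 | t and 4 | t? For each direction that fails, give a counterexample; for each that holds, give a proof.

[⇒] If 28 ∣ t, write t = 28q. Since 28 = 2·14, t = 14·(2q), so 14 ∣ t; and since 28 = 7·4, t = 4·(7q), so 4 ∣ t.

[⇐] Suppose 14 ∣ t and 4 ∣ t. Any common multiple of 14 and 4 is a multiple of their lcm; here lcm(14, 4) = 14·4/gcd(14, 4) = 56/2 = 28, so 28 ∣ t.

Equivalent; both directions hold.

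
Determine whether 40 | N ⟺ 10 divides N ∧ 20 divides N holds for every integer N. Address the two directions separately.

(⇒) If 40 ∣ N, write N = 40q. Since 40 = 4·10, N = 10·(4q), so 10 ∣ N; and since 40 = 2·20, N = 20·(2q), so 20 ∣ N.

(⇐) This fails: take N = 20. Both 10 ∣ 20 and 20 ∣ 20, yet 20 is not a multiple of 40 (since 20 = 0·40 + 20), so 40 ∤ 20.

Only the forward direction holds.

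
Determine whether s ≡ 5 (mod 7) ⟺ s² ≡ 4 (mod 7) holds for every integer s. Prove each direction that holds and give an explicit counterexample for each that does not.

(⟹) Suppose s ≡ 5 (mod 7). Write s = 7j + 5. Then (7j + 5)² = 49j² + 70j + 25 = 7(7j² + 10j + 3) + 4, so s² ≡ 4 (mod 7).

(⟸) This fails: take s = 2. Then 2² = 4 ≡ 4 (mod 7), yet 2 ≡ 2 (mod 7), not 5.

Only the forward implication holds.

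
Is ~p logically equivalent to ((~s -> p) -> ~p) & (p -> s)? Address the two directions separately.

(⇒) Assume the antecedent. If s is true, the antecedent forces (s = T, p = F), and ((~s -> p) -> ~p) & (p -> s) holds there. If s is false, the antecedent forces (s = F, p = F), and ((~s -> p) -> ~p) & (p -> s) holds there. Either way ((~s -> p) -> ~p) & (p -> s) holds.

(⇐) Assume the antecedent. If s is true, the antecedent forces (s = T, p = F), and ~p holds there. If s is false, the antecedent forces (s = F, p = F), and ~p holds there. Either way ~p holds.

Both directions hold; the statement is true.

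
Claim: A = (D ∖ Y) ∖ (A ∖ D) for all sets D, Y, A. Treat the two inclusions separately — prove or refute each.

Both inclusions fail.

(⟹) This inclusion fails. Take D = ∅, Y = ∅, A = {1}; then 1 ∈ A but 1 ∉ (D ∖ Y) ∖ (A ∖ D).

(⟸) This inclusion fails. Take D = {1}, Y = ∅, A = ∅; then 1 ∈ (D ∖ Y) ∖ (A ∖ D) but 1 ∉ A.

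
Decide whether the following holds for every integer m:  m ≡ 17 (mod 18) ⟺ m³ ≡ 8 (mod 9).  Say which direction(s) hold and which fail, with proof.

(←) This fails: take m = 2. Then 2³ = 8 ≡ 8 (mod 9), yet 2 ≡ 2 (mod 18), not 17.

(→) Suppose m ≡ 17 (mod 18). Then m³ ≡ 17³ = 4913 (mod 18), and since 9 ∣ 18, also m³ ≡ 8 (mod 9).

The forward direction holds; the converse fails.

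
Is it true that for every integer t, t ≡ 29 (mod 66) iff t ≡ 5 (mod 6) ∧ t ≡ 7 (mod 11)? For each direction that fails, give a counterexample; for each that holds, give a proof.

(→) Suppose t ≡ 29 (mod 66); write t = 66j + 29. Since 6 ∣ 66, reducing mod 6 gives t ≡ 29 ≡ 5 (mod 6); since 11 ∣ 66, reducing mod 11 gives t ≡ 29 ≡ 7 (mod 11).

(←) Conversely, if t ≡ 5 (mod 6) and t ≡ 7 (mod 11), then by the Chinese remainder theorem t ≡ 29 (mod 66). This is exactly t ≡ 29 (mod 66).

Both implications hold.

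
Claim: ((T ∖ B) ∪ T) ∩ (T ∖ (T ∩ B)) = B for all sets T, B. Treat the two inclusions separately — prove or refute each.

Both inclusions fail.

(⟹) This inclusion fails. Take T = {1}, B = ∅; then 1 ∈ ((T ∖ B) ∪ T) ∩ (T ∖ (T ∩ B)) but 1 ∉ B.

(⟸) This inclusion fails. Take T = ∅, B = {1}; then 1 ∈ B but 1 ∉ ((T ∖ B) ∪ T) ∩ (T ∖ (T ∩ B)).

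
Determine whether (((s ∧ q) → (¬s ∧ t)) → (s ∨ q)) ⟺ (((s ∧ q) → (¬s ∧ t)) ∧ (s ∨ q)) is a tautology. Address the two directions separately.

Not equivalent: only (⇐) holds.

Forward direction. This fails. Under q = T, t = F, s = T, the left side is true but the right side is false.

Converse. Assume the antecedent. If q is true, ((s ∧ q) → (¬s ∧ t)) → (s ∨ q) reduces to true regardless of the other variables. If q is false, the antecedent forces (q = F, t = F, s = T) or (q = F, t = T, s = T), and ((s ∧ q) → (¬s ∧ t)) → (s ∨ q) holds there. Either way ((s ∧ q) → (¬s ∧ t)) → (s ∨ q) holds.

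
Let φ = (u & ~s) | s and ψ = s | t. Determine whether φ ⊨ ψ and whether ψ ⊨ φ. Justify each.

Forward direction. This fails. Under s = F, t = F, u = T, the left side is true but the right side is false.

Converse. This fails. Under s = F, t = T, u = F, the left side is false but the right side is true.

Both directions fail.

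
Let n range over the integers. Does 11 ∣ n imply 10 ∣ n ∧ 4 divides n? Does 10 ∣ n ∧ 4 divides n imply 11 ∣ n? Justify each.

Forward direction. This fails: take n = 11. Certainly 11 ∣ 11, but 10 ∤ 11.

Converse. This fails: take n = 20. Both 10 ∣ 20 and 4 ∣ 20, yet 20 is not a multiple of 11 (since 20 = 1·11 + 9), so 11 ∤ 20.

Both directions fail.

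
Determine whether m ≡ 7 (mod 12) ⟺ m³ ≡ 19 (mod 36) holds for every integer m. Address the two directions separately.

Both directions hold; the statement is true.

[⇒] Suppose m ≡ 7 (mod 12). Working modulo 36, m ∈ {7, 19, 31}; for each such r, r³ ≡ 19 (mod 36).

[⇐] Conversely, the residues r modulo 36 with r³ ≡ 19 (mod 36) are exactly {7, 19, 31}, and each is ≡ 7 (mod 12).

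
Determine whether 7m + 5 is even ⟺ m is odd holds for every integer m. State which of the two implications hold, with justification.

(⇐) Suppose m is odd; write m = 2j + 1. Then 7m + 5 = 7·(2j + 1) + 5 = 2·7j + 12, which is even.

(⇒) Suppose 7m + 5 is even. Since 7 is odd, 7m and m have the same parity, so 7m + 5 ≡ m + 5 (mod 2). As 5 is odd, 7m + 5 is even exactly when m is odd. Thus m is odd.

The biconditional holds.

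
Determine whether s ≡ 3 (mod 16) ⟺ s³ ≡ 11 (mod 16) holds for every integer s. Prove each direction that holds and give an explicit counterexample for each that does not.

Both implications hold.

Forward direction. Suppose s ≡ 3 (mod 16). Write s = 16j + 3. Then (16j + 3)³ = 4096j³ + 2304j² + 432j + 27 = 16(256j³ + 144j² + 27j + 1) + 11, so s³ ≡ 11 (mod 16).

Converse. Suppose s³ ≡ 11 (mod 16). The only residue r in {0, …, 15} with r³ ≡ 11 (mod 16) is r = 3, so s ≡ 3 (mod 16).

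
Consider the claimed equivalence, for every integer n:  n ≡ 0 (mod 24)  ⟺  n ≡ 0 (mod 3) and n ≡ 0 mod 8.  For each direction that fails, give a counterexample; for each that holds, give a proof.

Both directions hold.

Converse. If n ≡ 0 (mod 3) and n ≡ 0 (mod 8), then by the Chinese remainder theorem n ≡ 0 (mod 24). This is exactly n ≡ 0 (mod 24).

Forward direction. Suppose n ≡ 0 (mod 24); write n = 24j + 0. Since 3 ∣ 24, reducing mod 3 gives n ≡ 0 (mod 3); since 8 ∣ 24, reducing mod 8 gives n ≡ 0 (mod 8).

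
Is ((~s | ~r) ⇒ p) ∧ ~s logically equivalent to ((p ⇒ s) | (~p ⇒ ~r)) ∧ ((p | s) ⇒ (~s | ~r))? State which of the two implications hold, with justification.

Only the forward implication holds.

(⟸) This fails. Under s = F, p = F, r = F, the left side is false but the right side is true.

(⟹) Assume the antecedent. If s is true, the antecedent cannot hold. If s is false, the consequent reduces to true regardless of the other variables. Either way the consequent holds.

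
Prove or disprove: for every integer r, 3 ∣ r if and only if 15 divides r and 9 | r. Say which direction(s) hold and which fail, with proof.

The forward direction fails; the converse holds.

(⇒) This fails: take r = 3. Certainly 3 ∣ 3, but 15 ∤ 3.

(⇐) Suppose 15 ∣ r and 9 ∣ r. Any common multiple of 15 and 9 is a multiple of their lcm; here lcm(15, 9) = 15·9/gcd(15, 9) = 135/3 = 45, so 45 ∣ r. Since 3 ∣ 45, it follows that 3 ∣ r.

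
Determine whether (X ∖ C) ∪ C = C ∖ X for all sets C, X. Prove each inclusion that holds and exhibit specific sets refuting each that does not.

The sets are not equal: only the reverse inclusion holds.

(⊇) Let x ∈ C ∖ X. Then x ∈ C and x ∉ X, from which x ∈ (X ∖ C) ∪ C.

(⊆) This inclusion fails. Take C = ∅, X = {1}; then 1 ∈ (X ∖ C) ∪ C but 1 ∉ C ∖ X.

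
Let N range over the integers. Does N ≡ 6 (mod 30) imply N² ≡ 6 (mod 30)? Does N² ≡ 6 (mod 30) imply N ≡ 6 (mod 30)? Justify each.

Not equivalent: only (⇒) holds.

(⟹) Suppose N ≡ 6 (mod 30). Write N = 30j + 6. Then (30j + 6)² = 900j² + 360j + 36 = 30(30j² + 12j + 1) + 6, so N² ≡ 6 (mod 30).

(⟸) This fails: take N = 24. Then 24² = 576 ≡ 6 (mod 30), yet 24 ≡ 24 (mod 30), not 6.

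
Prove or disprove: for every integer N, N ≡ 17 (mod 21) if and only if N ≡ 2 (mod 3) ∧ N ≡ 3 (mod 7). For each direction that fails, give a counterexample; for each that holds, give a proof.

The biconditional holds.

(→) Suppose N ≡ 17 (mod 21); write N = 21j + 17. Since 3 ∣ 21, reducing mod 3 gives N ≡ 17 ≡ 2 (mod 3); since 7 ∣ 21, reducing mod 7 gives N ≡ 17 ≡ 3 (mod 7).

(←) Conversely, if N ≡ 2 (mod 3) and N ≡ 3 (mod 7), then by the Chinese remainder theorem N ≡ 17 (mod 21). This is exactly N ≡ 17 (mod 21).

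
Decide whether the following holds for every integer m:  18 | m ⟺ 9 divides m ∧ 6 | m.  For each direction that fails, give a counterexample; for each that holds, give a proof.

Both directions hold; the statement is true.

[⇐] Suppose 9 ∣ m and 6 ∣ m. Any common multiple of 9 and 6 is a multiple of their lcm; here lcm(9, 6) = 9·6/gcd(9, 6) = 54/3 = 18, so 18 ∣ m.

[⇒] If 18 ∣ m, write m = 18q. Since 18 = 2·9, m = 9·(2q), so 9 ∣ m; and since 18 = 3·6, m = 6·(3q), so 6 ∣ m.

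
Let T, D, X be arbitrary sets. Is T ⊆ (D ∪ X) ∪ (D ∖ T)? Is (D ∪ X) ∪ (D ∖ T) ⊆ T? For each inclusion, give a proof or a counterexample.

(⊆) fails and (⊇) fails.

Forward inclusion. This inclusion fails. Take T = {1}, D = ∅, X = ∅; then 1 ∈ T but 1 ∉ (D ∪ X) ∪ (D ∖ T).

Reverse inclusion. This inclusion fails. Take T = ∅, D = {1}, X = ∅; then 1 ∈ (D ∪ X) ∪ (D ∖ T) but 1 ∉ T.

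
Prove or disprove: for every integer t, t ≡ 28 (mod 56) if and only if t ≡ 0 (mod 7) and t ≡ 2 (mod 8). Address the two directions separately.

(⇒) fails and (⇐) fails.

[⇒] This fails: t = 28 gives 28 ≡ 28 (mod 56) but 28 ≡ 4 (mod 8), so the conjunction on the right does not hold.

[⇐] This fails: t = 42 satisfies both congruences on the right (42 ≡ 0 mod 7 and 42 ≡ 2 mod 8) yet 42 ≡ 42 (mod 56), not 28.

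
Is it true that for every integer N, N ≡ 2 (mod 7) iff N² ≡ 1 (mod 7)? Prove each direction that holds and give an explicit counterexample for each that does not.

Neither direction holds.

(⇒) This fails: take N = 2. Then 2 ≡ 2 (mod 7), but 2² = 4 ≡ 4 (mod 7), not 1.

(⇐) This fails: take N = 1. Then 1² = 1 ≡ 1 (mod 7), yet 1 ≡ 1 (mod 7), not 2.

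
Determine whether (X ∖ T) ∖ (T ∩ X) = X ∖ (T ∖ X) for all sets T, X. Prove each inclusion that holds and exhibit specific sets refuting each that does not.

Only the forward inclusion holds.

Forward inclusion. Let x ∈ (X ∖ T) ∖ (T ∩ X). Then x ∈ X and x ∉ T, from which x ∈ X ∖ (T ∖ X).

Reverse inclusion. This inclusion fails. Take T = {1}, X = {1}; then 1 ∈ X ∖ (T ∖ X) but 1 ∉ (X ∖ T) ∖ (T ∩ X).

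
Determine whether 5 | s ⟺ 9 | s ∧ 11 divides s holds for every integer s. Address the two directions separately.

Neither implication holds.

[⇒] This fails: take s = 5. Certainly 5 ∣ 5, but 9 ∤ 5.

[⇐] This fails: take s = 99. Both 9 ∣ 99 and 11 ∣ 99, yet 99 is not a multiple of 5 (since 99 = 19·5 + 4), so 5 ∤ 99.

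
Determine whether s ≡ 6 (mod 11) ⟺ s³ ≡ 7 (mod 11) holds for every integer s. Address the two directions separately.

(⇒) Suppose s ≡ 6 (mod 11). Write s = 11j + 6. Then (11j + 6)³ = 1331j³ + 2178j² + 1188j + 216 = 11(121j³ + 198j² + 108j + 19) + 7, so s³ ≡ 7 (mod 11).

(⇐) Conversely, suppose s³ ≡ 7 (mod 11). The only residue r in {0, …, 10} with r³ ≡ 7 (mod 11) is r = 6, so s ≡ 6 (mod 11).

Both directions hold.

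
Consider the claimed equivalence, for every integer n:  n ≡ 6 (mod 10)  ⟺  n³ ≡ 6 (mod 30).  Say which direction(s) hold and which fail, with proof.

[⇒] This fails: take n = 16. Then 16 ≡ 6 (mod 10), but 16³ = 4096 ≡ 16 (mod 30), not 6.

[⇐] Conversely, the residues r modulo 30 with r³ ≡ 6 (mod 30) are exactly {6}, and each is ≡ 6 (mod 10).

The forward direction fails; the converse holds.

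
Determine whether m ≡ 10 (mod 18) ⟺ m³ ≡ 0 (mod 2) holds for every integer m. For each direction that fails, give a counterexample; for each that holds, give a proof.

Only the forward implication holds.

Forward direction. Suppose m ≡ 10 (mod 18). Then m³ ≡ 10³ = 1000 (mod 18), and since 2 ∣ 18, also m³ ≡ 0 (mod 2).

Converse. This fails: take m = 0. Then 0³ = 0 ≡ 0 (mod 2), yet 0 ≡ 0 (mod 18), not 10.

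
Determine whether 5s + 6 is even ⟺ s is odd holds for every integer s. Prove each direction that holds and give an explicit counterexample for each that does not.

[⇒] This fails: s = 6 gives 5s + 6 = 36, which is even, but 6 is even, not odd.

[⇐] This also fails: s = 5 is odd, but 5s + 6 = 31 is odd, not even.

Both directions fail.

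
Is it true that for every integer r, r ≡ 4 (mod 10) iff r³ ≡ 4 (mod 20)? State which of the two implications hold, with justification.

(⟸) The residues r modulo 20 with r³ ≡ 4 (mod 20) are exactly {4, 14}, and each is ≡ 4 (mod 10).

(⟹) Suppose r ≡ 4 (mod 10). Working modulo 20, r ∈ {4, 14}; for each such r, r³ ≡ 4 (mod 20).

Both directions hold.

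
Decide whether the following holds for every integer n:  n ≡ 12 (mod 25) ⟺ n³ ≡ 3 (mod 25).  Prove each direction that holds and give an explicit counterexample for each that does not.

Both implications hold.

Forward direction. Suppose n ≡ 12 (mod 25). Write n = 25j + 12. Then (25j + 12)³ = 15625j³ + 22500j² + 10800j + 1728 = 25(625j³ + 900j² + 432j + 69) + 3, so n³ ≡ 3 (mod 25).

Converse. Suppose n³ ≡ 3 (mod 25). The only residue r in {0, …, 24} with r³ ≡ 3 (mod 25) is r = 12, so n ≡ 12 (mod 25).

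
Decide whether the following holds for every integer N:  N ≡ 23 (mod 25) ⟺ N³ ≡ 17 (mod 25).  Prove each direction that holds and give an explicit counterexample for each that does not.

(⇒) Suppose N ≡ 23 (mod 25). Write N = 25j + 23. Then (25j + 23)³ = 15625j³ + 43125j² + 39675j + 12167 = 25(625j³ + 1725j² + 1587j + 486) + 17, so N³ ≡ 17 (mod 25).

(⇐) Conversely, suppose N³ ≡ 17 (mod 25). The only residue r in {0, …, 24} with r³ ≡ 17 (mod 25) is r = 23, so N ≡ 23 (mod 25).

Both directions hold; the statement is true.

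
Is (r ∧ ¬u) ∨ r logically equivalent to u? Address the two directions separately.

(⇒) fails and (⇐) fails.

Forward direction. This fails. Under r = T, u = F, the left side is true but the right side is false.

Converse. This fails. Under r = F, u = T, the left side is false but the right side is true.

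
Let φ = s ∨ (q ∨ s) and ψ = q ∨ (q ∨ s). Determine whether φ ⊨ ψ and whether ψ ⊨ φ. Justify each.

(→) Assume the antecedent. If q is true, q ∨ (q ∨ s) reduces to true regardless of the other variables. If q is false, the antecedent forces (q = F, s = T), and q ∨ (q ∨ s) holds there. Either way q ∨ (q ∨ s) holds.

(←) Assume the antecedent. If q is true, s ∨ (q ∨ s) reduces to true regardless of the other variables. If q is false, the antecedent forces (q = F, s = T), and s ∨ (q ∨ s) holds there. Either way s ∨ (q ∨ s) holds.

Equivalent; both directions hold.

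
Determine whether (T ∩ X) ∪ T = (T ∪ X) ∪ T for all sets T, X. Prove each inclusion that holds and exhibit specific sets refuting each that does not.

The sets are not equal: only the forward inclusion holds.

Reverse inclusion. This inclusion fails. Take T = ∅, X = {1}; then 1 ∈ (T ∪ X) ∪ T but 1 ∉ (T ∩ X) ∪ T.

Forward inclusion. Let x ∈ (T ∩ X) ∪ T. Then either x ∈ T and x ∉ X; or x ∈ T ∩ X. In each case x ∈ (T ∪ X) ∪ T, so (T ∩ X) ∪ T ⊆ (T ∪ X) ∪ T.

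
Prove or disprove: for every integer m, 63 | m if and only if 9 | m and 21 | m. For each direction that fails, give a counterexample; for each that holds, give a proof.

Both directions hold.

(⇒) If 63 ∣ m, write m = 63q. Since 63 = 7·9, m = 9·(7q), so 9 ∣ m; and since 63 = 3·21, m = 21·(3q), so 21 ∣ m.

(⇐) Suppose 9 ∣ m and 21 ∣ m. Any common multiple of 9 and 21 is a multiple of their lcm; here lcm(9, 21) = 9·21/gcd(9, 21) = 189/3 = 63, so 63 ∣ m.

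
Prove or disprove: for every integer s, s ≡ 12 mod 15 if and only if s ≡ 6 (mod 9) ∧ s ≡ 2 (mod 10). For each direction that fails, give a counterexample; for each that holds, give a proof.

(←) If s ≡ 6 (mod 9) and s ≡ 2 (mod 10), then by the Chinese remainder theorem s ≡ 42 (mod 90). Since 42 ≡ 12 (mod 15) and 15 ∣ 90, we get s ≡ 12 (mod 15).

(→) This fails: s = 72 gives 72 ≡ 12 (mod 15) but 72 ≡ 0 (mod 9), so the conjunction on the right does not hold.

Not equivalent: only (⇐) holds.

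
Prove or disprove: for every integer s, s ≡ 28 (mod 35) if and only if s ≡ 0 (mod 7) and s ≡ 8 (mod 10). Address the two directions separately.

(⟹) This fails: s = 63 gives 63 ≡ 28 (mod 35) but 63 ≡ 3 (mod 10), so the conjunction on the right does not hold.

(⟸) Conversely, if s ≡ 0 (mod 7) and s ≡ 8 (mod 10), then by the Chinese remainder theorem s ≡ 28 (mod 70). Since 28 ≡ 28 (mod 35) and 35 ∣ 70, we get s ≡ 28 (mod 35).

The forward direction fails; the converse holds.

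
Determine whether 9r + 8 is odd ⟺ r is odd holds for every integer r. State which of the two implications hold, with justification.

[⇒] Suppose 9r + 8 is odd. Since 9 is odd, 9r and r have the same parity, so 9r + 8 ≡ r + 8 (mod 2). As 8 is even, 9r + 8 is odd exactly when r is odd. Thus r is odd.

[⇐] Conversely, suppose r is odd; write r = 2j + 1. Then 9r + 8 = 9·(2j + 1) + 8 = 2·9j + 17, which is odd.

Both directions hold; the statement is true.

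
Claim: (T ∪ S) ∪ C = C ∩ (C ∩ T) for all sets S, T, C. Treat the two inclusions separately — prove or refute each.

The sets are not equal: only the reverse inclusion holds.

(⊇) Let x ∈ C ∩ (C ∩ T). Then either x ∈ T ∩ C and x ∉ S; or x ∈ S ∩ T ∩ C. In each case x ∈ (T ∪ S) ∪ C, so C ∩ (C ∩ T) ⊆ (T ∪ S) ∪ C.

(⊆) This inclusion fails. Take S = {1}, T = ∅, C = ∅; then 1 ∈ (T ∪ S) ∪ C but 1 ∉ C ∩ (C ∩ T).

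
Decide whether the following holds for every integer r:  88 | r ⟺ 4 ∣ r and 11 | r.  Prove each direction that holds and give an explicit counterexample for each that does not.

The forward direction holds; the converse fails.

[⇒] If 88 ∣ r, write r = 88q. Since 88 = 22·4, r = 4·(22q), so 4 ∣ r; and since 88 = 8·11, r = 11·(8q), so 11 ∣ r.

[⇐] This fails: take r = 44. Both 4 ∣ 44 and 11 ∣ 44, yet 44 is not a multiple of 88 (since 44 = 0·88 + 44), so 88 ∤ 44.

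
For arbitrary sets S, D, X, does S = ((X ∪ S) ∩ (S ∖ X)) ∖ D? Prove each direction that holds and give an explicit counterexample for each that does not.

(⊆) This inclusion fails. Take S = {1}, D = {1}, X = ∅; then 1 ∈ S but 1 ∉ ((X ∪ S) ∩ (S ∖ X)) ∖ D.

(⊇) Let x ∈ ((X ∪ S) ∩ (S ∖ X)) ∖ D. Then x ∈ S and x ∉ D, X, from which x ∈ S.

(⊆) fails; (⊇) holds.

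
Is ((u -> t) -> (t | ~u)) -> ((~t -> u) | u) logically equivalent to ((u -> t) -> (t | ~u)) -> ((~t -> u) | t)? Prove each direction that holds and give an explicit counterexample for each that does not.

(⟹) Assume the antecedent. If u is true, the consequent reduces to true regardless of the other variables. If u is false, the antecedent forces (u = F, t = T), and the consequent holds there. Either way the consequent holds.

(⟸) Assume the antecedent. If u is true, the consequent reduces to true regardless of the other variables. If u is false, the antecedent forces (u = F, t = T), and the consequent holds there. Either way the consequent holds.

Both implications hold.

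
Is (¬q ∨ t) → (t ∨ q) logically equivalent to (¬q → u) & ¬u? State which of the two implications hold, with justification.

Only the reverse direction holds.

[⇐] Assume the antecedent. If q is true, (¬q ∨ t) → (t ∨ q) reduces to true regardless of the other variables. If q is false, the antecedent cannot hold. Either way (¬q ∨ t) → (t ∨ q) holds.

[⇒] This fails. Under q = T, u = T, t = F, the left side is true but the right side is false.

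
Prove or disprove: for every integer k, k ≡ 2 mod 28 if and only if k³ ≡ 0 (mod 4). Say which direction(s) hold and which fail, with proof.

(⇒) holds; (⇐) fails.

(→) Suppose k ≡ 2 (mod 28). Then k³ ≡ 2³ = 8 (mod 28), and since 4 ∣ 28, also k³ ≡ 0 (mod 4).

(←) This fails: take k = 0. Then 0³ = 0 ≡ 0 (mod 4), yet 0 ≡ 0 (mod 28), not 2.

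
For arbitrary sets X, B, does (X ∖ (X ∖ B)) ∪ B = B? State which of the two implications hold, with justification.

Both inclusions hold; the sets are equal.

(⟹) Let x ∈ (X ∖ (X ∖ B)) ∪ B. Then either x ∈ B and x ∉ X; or x ∈ X ∩ B. In each case x ∈ B, so (X ∖ (X ∖ B)) ∪ B ⊆ B.

(⟸) Let x ∈ B. Then either x ∈ B and x ∉ X; or x ∈ X ∩ B. In each case x ∈ (X ∖ (X ∖ B)) ∪ B, so B ⊆ (X ∖ (X ∖ B)) ∪ B.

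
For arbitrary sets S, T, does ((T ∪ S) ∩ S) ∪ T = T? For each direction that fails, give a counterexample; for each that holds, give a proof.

The sets are not equal: only the reverse inclusion holds.

(⊆) This inclusion fails. Take S = {1}, T = ∅; then 1 ∈ ((T ∪ S) ∩ S) ∪ T but 1 ∉ T.

(⊇) Let x ∈ T. Then either x ∈ T and x ∉ S; or x ∈ S ∩ T. In each case x ∈ ((T ∪ S) ∩ S) ∪ T, so T ⊆ ((T ∪ S) ∩ S) ∪ T.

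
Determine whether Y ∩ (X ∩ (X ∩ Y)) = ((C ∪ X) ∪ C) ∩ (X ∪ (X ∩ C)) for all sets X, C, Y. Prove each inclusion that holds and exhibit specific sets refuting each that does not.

(⊆) holds; (⊇) fails.

(⟸) This inclusion fails. Take X = {1}, C = ∅, Y = ∅; then 1 ∈ ((C ∪ X) ∪ C) ∩ (X ∪ (X ∩ C)) but 1 ∉ Y ∩ (X ∩ (X ∩ Y)).

(⟹) Let x ∈ Y ∩ (X ∩ (X ∩ Y)). Then either x ∈ X ∩ Y and x ∉ C; or x ∈ X ∩ C ∩ Y. In each case x ∈ ((C ∪ X) ∪ C) ∩ (X ∪ (X ∩ C)), so Y ∩ (X ∩ (X ∩ Y)) ⊆ ((C ∪ X) ∪ C) ∩ (X ∪ (X ∩ C)).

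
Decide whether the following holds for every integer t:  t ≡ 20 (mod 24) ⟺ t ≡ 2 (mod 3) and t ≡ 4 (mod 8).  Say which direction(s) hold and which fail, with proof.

Both implications hold.

(⟹) Suppose t ≡ 20 (mod 24); write t = 24j + 20. Since 3 ∣ 24, reducing mod 3 gives t ≡ 20 ≡ 2 (mod 3); since 8 ∣ 24, reducing mod 8 gives t ≡ 20 ≡ 4 (mod 8).

(⟸) Conversely, if t ≡ 2 (mod 3) and t ≡ 4 (mod 8), then by the Chinese remainder theorem t ≡ 20 (mod 24). This is exactly t ≡ 20 (mod 24).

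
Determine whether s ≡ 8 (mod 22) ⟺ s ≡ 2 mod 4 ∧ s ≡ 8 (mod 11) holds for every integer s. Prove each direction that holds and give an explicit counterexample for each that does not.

Only the reverse direction holds.

(⇒) This fails: s = 8 gives 8 ≡ 8 (mod 22) but 8 ≡ 0 (mod 4), so the conjunction on the right does not hold.

(⇐) Conversely, if s ≡ 2 (mod 4) and s ≡ 8 (mod 11), then by the Chinese remainder theorem s ≡ 30 (mod 44). Since 30 ≡ 8 (mod 22) and 22 ∣ 44, we get s ≡ 8 (mod 22).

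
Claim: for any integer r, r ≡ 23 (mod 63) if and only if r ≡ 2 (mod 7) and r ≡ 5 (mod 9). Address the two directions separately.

Both directions hold.

(→) Suppose r ≡ 23 (mod 63); write r = 63j + 23. Since 7 ∣ 63, reducing mod 7 gives r ≡ 23 ≡ 2 (mod 7); since 9 ∣ 63, reducing mod 9 gives r ≡ 23 ≡ 5 (mod 9).

(←) Conversely, if r ≡ 2 (mod 7) and r ≡ 5 (mod 9), then by the Chinese remainder theorem r ≡ 23 (mod 63). This is exactly r ≡ 23 (mod 63).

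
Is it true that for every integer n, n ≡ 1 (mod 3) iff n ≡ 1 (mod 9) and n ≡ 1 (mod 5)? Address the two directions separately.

Converse. If n ≡ 1 (mod 9) and n ≡ 1 (mod 5), then by the Chinese remainder theorem n ≡ 1 (mod 45). Since 1 ≡ 1 (mod 3) and 3 ∣ 45, we get n ≡ 1 (mod 3).

Forward direction. This fails: n = 34 gives 34 ≡ 1 (mod 3) but 34 ≡ 7 (mod 9), so the conjunction on the right does not hold.

Only the reverse direction holds.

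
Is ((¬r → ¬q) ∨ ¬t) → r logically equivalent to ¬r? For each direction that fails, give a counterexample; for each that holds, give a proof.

Forward direction. This fails. Under r = T, t = F, q = F, the left side is true but the right side is false.

Converse. This fails. Under r = F, t = F, q = F, the left side is false but the right side is true.

Neither implication holds.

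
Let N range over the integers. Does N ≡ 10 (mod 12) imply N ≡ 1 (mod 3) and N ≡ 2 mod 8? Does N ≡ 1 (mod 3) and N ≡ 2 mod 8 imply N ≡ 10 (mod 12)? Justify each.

The forward direction fails; the converse holds.

(⇐) If N ≡ 1 (mod 3) and N ≡ 2 (mod 8), then by the Chinese remainder theorem N ≡ 10 (mod 24). Since 10 ≡ 10 (mod 12) and 12 ∣ 24, we get N ≡ 10 (mod 12).

(⇒) This fails: N = 22 gives 22 ≡ 10 (mod 12) but 22 ≡ 6 (mod 8), so the conjunction on the right does not hold.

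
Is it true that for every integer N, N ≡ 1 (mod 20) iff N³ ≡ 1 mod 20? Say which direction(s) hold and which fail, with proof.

Forward direction. Suppose N ≡ 1 (mod 20). Write N = 20j + 1. Then (20j + 1)³ = 8000j³ + 1200j² + 60j + 1 = 20(400j³ + 60j² + 3j) + 1, so N³ ≡ 1 (mod 20).

Converse. Suppose N³ ≡ 1 (mod 20). The only residue r in {0, …, 19} with r³ ≡ 1 (mod 20) is r = 1, so N ≡ 1 (mod 20).

Both directions hold; the statement is true.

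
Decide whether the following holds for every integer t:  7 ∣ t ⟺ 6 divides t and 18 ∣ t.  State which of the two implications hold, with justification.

(⟹) This fails: take t = 7. Certainly 7 ∣ 7, but 6 ∤ 7.

(⟸) This fails: take t = 18. Both 6 ∣ 18 and 18 ∣ 18, yet 18 is not a multiple of 7 (since 18 = 2·7 + 4), so 7 ∤ 18.

(⇒) fails and (⇐) fails.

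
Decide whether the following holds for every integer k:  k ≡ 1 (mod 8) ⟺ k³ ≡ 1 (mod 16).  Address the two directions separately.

(⟹) This fails: take k = 9. Then 9 ≡ 1 (mod 8), but 9³ = 729 ≡ 9 (mod 16), not 1.

(⟸) Conversely, the residues r modulo 16 with r³ ≡ 1 (mod 16) are exactly {1}, and each is ≡ 1 (mod 8).

Only the reverse direction holds.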